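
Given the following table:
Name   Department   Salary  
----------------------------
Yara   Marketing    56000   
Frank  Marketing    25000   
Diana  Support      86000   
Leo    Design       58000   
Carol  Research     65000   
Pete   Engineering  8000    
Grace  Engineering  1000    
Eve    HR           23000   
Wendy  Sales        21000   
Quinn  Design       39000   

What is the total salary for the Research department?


Research department members:
  Carol: 65000
Total = 65000 = 65000

ANSWER: 65000


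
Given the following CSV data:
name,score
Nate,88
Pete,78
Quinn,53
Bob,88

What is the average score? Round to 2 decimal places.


Scores: 88, 78, 53, 88
Sum = 307
Count = 4
Average = 307 / 4 = 76.75

ANSWER: 76.75


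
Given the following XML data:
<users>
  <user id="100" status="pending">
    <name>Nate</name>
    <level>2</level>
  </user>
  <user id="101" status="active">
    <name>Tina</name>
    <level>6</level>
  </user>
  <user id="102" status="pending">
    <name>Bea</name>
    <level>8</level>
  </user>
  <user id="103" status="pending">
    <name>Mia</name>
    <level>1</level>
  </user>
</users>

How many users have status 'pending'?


Counting users with status='pending':
  Nate (id=100) -> MATCH
  Bea (id=102) -> MATCH
  Mia (id=103) -> MATCH
Count: 3

ANSWER: 3


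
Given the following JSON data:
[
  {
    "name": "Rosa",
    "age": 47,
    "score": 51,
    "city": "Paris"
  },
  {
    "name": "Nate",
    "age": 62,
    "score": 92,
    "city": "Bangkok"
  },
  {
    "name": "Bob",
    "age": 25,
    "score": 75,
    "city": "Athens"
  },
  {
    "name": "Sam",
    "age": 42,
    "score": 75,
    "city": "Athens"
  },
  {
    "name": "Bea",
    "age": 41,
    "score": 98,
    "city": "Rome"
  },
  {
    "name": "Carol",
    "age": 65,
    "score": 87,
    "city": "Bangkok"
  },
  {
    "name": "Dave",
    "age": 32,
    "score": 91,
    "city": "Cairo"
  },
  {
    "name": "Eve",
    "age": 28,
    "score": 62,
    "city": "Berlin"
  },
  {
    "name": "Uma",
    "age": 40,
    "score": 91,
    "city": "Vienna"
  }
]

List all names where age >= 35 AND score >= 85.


Checking both conditions:
  Rosa (age=47, score=51) -> no
  Nate (age=62, score=92) -> YES
  Bob (age=25, score=75) -> no
  Sam (age=42, score=75) -> no
  Bea (age=41, score=98) -> YES
  Carol (age=65, score=87) -> YES
  Dave (age=32, score=91) -> no
  Eve (age=28, score=62) -> no
  Uma (age=40, score=91) -> YES


ANSWER: Nate, Bea, Carol, Uma


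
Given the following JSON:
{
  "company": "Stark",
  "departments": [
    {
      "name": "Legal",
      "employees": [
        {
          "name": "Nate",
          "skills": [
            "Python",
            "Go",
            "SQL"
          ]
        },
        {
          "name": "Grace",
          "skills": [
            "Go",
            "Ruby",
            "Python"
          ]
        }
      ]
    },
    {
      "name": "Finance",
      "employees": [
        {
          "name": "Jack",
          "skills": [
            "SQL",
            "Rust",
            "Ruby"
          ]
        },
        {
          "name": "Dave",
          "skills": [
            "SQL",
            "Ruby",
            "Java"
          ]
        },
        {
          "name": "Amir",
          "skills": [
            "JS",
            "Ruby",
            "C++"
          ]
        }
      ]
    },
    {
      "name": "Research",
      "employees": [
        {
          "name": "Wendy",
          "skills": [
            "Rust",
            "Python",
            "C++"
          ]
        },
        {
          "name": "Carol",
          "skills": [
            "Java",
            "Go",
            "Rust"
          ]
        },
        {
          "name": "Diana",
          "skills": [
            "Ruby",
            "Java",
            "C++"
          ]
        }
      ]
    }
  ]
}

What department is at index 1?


Path: departments[1].name
Value: Finance

ANSWER: Finance


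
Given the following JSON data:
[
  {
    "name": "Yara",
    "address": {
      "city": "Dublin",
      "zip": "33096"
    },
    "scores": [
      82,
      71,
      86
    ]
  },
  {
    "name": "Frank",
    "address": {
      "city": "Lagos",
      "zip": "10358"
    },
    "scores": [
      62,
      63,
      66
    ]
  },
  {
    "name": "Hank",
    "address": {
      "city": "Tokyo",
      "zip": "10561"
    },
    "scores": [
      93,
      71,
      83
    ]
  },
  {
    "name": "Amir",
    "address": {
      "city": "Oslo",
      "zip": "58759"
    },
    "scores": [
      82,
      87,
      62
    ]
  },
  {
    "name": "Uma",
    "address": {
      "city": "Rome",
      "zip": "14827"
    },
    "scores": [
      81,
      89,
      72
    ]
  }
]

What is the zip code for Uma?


Path: records[4].address.zip
Value: 14827

ANSWER: 14827


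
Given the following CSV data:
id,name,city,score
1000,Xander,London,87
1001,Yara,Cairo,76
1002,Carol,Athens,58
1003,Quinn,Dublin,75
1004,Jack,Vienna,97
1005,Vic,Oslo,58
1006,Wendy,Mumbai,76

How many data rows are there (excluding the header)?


Counting rows (excluding header):
Header: id,name,city,score
Data rows: 7

ANSWER: 7


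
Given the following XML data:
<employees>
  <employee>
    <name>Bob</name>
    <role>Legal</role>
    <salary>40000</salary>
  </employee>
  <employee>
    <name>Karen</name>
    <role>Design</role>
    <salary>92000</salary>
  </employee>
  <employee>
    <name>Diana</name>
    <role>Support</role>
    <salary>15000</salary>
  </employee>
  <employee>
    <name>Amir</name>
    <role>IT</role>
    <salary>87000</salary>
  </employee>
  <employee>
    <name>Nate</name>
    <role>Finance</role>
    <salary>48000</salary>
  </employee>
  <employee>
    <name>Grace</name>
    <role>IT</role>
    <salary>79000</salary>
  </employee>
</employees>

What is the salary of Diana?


Searching for <employee> with <name>Diana</name>
Found at position 3
<salary>15000</salary>

ANSWER: 15000


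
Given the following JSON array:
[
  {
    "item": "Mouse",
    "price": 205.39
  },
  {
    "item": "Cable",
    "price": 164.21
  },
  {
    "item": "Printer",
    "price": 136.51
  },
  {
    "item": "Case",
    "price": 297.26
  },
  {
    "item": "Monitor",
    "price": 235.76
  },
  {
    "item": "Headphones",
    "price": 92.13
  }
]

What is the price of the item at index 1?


Array index 1 -> Cable
price = 164.21

ANSWER: 164.21


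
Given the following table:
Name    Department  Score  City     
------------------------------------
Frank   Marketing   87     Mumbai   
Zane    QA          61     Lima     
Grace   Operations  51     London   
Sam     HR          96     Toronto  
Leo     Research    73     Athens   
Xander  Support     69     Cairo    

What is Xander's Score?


Row 6: Xander
Score = 69

ANSWER: 69


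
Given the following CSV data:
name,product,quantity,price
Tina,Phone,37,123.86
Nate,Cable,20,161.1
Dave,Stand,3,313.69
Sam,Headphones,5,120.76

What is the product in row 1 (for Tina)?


Row 1: Tina
Column 'product' = Phone

ANSWER: Phone


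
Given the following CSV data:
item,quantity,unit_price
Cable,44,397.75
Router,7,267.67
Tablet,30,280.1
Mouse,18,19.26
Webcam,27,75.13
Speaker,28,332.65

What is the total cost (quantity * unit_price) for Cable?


Row: Cable
quantity = 44
unit_price = 397.75
total = 44 * 397.75 = 17501.0

ANSWER: 17501.0


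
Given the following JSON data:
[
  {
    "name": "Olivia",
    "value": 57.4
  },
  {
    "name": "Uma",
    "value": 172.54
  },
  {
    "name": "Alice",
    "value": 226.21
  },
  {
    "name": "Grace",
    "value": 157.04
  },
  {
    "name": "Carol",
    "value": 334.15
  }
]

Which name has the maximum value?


Comparing values:
  Olivia: 57.4
  Uma: 172.54
  Alice: 226.21
  Grace: 157.04
  Carol: 334.15
Maximum: Carol (334.15)

ANSWER: Carol


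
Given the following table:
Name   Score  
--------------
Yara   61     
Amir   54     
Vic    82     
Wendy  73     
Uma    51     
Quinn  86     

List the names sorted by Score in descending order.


Sorting by Score (descending):
  Quinn: 86
  Vic: 82
  Wendy: 73
  Yara: 61
  Amir: 54
  Uma: 51


ANSWER: Quinn, Vic, Wendy, Yara, Amir, Uma


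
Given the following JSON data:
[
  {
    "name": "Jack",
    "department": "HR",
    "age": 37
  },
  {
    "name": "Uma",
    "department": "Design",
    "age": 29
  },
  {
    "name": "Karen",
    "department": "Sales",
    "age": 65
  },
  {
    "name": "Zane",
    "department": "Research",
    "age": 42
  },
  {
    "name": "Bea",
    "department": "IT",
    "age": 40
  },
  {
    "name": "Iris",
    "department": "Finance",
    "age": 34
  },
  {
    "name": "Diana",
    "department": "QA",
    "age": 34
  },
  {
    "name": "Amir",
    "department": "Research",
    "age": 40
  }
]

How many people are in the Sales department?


Scanning records for department = Sales
  Record 2: Karen
Count: 1

ANSWER: 1


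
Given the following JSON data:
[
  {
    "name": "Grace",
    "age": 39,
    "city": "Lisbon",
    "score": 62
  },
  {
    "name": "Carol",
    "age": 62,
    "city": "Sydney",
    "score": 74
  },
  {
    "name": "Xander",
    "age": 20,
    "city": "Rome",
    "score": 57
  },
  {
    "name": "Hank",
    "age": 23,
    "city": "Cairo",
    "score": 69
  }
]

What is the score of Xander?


Looking up record where name = Xander
Record index: 2
Field 'score' = 57

ANSWER: 57


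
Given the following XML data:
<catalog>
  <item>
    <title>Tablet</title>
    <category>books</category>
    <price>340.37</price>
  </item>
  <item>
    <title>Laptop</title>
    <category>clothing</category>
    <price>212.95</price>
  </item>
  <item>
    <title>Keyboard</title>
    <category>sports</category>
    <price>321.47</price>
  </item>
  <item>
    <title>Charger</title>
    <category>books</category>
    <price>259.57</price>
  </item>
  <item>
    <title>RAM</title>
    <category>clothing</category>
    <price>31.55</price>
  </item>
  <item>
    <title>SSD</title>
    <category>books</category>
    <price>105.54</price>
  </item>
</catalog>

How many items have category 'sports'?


Scanning <item> elements for <category>sports</category>:
  Item 3: Keyboard -> MATCH
Count: 1

ANSWER: 1


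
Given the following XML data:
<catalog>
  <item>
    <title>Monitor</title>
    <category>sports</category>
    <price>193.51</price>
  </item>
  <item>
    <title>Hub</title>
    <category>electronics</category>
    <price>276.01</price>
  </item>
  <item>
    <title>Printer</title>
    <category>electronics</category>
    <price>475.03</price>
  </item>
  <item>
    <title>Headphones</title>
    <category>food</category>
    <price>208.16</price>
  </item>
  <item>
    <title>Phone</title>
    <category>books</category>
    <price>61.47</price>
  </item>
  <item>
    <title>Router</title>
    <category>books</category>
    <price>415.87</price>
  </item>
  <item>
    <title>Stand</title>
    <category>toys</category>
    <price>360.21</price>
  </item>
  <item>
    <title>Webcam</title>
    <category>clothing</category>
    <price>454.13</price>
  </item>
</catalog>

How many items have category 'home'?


Scanning <item> elements for <category>home</category>:
Count: 0

ANSWER: 0


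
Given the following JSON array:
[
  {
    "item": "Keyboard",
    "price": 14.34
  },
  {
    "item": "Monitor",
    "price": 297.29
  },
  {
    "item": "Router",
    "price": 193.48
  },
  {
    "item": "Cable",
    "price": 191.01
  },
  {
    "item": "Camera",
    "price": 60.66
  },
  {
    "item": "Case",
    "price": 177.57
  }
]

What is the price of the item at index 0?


Array index 0 -> Keyboard
price = 14.34

ANSWER: 14.34


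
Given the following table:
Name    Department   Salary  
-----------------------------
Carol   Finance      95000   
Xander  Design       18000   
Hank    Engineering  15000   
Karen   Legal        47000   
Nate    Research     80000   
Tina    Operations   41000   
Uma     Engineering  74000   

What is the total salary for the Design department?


Design department members:
  Xander: 18000
Total = 18000 = 18000

ANSWER: 18000


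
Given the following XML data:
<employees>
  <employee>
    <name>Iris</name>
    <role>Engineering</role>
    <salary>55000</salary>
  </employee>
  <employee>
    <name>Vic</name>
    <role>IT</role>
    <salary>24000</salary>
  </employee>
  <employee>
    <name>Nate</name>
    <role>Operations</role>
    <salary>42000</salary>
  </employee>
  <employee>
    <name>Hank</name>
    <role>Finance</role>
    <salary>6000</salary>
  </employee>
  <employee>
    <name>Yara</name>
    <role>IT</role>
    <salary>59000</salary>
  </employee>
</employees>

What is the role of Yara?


Searching for <employee> with <name>Yara</name>
Found at position 5
<role>IT</role>

ANSWER: IT


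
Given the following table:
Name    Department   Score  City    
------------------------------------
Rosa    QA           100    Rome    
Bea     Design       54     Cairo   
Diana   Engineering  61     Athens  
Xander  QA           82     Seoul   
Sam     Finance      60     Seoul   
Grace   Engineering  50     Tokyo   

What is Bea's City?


Row 2: Bea
City = Cairo

ANSWER: Cairo


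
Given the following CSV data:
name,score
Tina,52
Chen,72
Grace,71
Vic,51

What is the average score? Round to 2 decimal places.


Scores: 52, 72, 71, 51
Sum = 246
Count = 4
Average = 246 / 4 = 61.50

ANSWER: 61.50


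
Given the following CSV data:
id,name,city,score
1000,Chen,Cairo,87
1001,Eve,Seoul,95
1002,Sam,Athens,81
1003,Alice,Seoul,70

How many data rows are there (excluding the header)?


Counting rows (excluding header):
Header: id,name,city,score
Data rows: 4

ANSWER: 4


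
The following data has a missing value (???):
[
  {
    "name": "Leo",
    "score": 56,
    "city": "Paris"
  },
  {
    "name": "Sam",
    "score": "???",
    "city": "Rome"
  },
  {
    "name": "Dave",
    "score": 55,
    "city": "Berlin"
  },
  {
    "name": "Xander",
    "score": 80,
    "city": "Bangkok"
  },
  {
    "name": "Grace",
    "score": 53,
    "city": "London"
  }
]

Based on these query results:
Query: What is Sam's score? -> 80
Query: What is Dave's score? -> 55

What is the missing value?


The missing value is Sam's score
From query: Sam's score = 80

ANSWER: 80


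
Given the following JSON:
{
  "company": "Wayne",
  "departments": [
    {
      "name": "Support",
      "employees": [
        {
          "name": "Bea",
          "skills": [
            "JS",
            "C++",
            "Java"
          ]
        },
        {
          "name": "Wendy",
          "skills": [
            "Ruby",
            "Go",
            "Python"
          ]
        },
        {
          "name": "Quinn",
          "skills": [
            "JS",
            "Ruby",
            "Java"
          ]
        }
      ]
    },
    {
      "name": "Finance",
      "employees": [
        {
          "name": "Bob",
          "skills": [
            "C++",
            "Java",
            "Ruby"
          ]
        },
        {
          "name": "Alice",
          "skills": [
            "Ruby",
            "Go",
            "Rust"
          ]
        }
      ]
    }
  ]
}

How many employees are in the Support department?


Path: departments[0].employees
Count: 3

ANSWER: 3


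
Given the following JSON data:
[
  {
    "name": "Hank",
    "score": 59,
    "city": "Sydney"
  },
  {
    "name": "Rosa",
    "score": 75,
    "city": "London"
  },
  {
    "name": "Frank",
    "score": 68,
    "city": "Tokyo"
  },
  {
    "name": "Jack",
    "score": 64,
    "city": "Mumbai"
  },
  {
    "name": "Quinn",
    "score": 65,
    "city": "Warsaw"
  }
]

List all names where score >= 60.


Filtering records where score >= 60:
  Hank (score=59) -> no
  Rosa (score=75) -> YES
  Frank (score=68) -> YES
  Jack (score=64) -> YES
  Quinn (score=65) -> YES


ANSWER: Rosa, Frank, Jack, Quinn


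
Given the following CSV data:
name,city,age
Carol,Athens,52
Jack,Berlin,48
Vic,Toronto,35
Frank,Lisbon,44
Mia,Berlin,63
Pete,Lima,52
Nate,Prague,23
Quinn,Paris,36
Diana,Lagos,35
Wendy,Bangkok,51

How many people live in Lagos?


Scanning city column for 'Lagos':
  Row 9: Diana -> MATCH
Total matches: 1

ANSWER: 1


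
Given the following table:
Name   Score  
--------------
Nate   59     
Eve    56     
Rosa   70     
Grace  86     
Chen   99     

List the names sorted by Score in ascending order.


Sorting by Score (ascending):
  Eve: 56
  Nate: 59
  Rosa: 70
  Grace: 86
  Chen: 99


ANSWER: Eve, Nate, Rosa, Grace, Chen


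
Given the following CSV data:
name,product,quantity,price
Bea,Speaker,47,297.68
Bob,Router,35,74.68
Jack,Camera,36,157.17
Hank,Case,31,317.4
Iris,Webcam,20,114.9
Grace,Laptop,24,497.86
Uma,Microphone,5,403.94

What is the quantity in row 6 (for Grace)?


Row 6: Grace
Column 'quantity' = 24

ANSWER: 24


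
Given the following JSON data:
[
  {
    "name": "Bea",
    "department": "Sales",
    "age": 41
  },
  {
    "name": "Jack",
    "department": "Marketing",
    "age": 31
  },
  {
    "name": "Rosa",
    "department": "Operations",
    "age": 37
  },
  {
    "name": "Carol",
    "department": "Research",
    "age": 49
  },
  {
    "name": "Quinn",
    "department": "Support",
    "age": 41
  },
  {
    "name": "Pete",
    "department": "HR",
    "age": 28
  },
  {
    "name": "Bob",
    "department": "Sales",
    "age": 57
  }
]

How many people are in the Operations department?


Scanning records for department = Operations
  Record 2: Rosa
Count: 1

ANSWER: 1


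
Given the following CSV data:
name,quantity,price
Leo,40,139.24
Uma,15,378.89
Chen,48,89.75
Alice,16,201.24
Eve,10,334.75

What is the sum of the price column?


Values in 'price' column:
  Row 1: 139.24
  Row 2: 378.89
  Row 3: 89.75
  Row 4: 201.24
  Row 5: 334.75
Sum = 139.24 + 378.89 + 89.75 + 201.24 + 334.75 = 1143.87

ANSWER: 1143.87


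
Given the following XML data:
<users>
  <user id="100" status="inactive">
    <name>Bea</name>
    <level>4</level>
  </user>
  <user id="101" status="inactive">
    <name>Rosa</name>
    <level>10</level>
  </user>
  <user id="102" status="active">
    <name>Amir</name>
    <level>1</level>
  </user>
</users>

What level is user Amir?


Finding user: Amir
<level>1</level>

ANSWER: 1


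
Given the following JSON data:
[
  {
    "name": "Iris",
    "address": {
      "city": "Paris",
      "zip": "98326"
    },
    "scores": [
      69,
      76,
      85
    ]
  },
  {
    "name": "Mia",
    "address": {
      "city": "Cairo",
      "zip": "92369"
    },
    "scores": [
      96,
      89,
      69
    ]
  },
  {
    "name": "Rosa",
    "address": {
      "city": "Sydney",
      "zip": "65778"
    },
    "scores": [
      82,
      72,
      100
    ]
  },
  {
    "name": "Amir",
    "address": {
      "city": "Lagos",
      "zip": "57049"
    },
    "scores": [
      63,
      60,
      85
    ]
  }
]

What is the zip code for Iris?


Path: records[0].address.zip
Value: 98326

ANSWER: 98326


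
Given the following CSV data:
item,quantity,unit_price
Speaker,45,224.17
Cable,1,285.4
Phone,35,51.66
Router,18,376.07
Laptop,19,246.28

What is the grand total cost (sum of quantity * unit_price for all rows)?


Computing row totals:
  Speaker: 45 * 224.17 = 10087.65
  Cable: 1 * 285.4 = 285.4
  Phone: 35 * 51.66 = 1808.1
  Router: 18 * 376.07 = 6769.26
  Laptop: 19 * 246.28 = 4679.32
Grand total = 10087.65 + 285.4 + 1808.1 + 6769.26 + 4679.32 = 23629.73

ANSWER: 23629.73


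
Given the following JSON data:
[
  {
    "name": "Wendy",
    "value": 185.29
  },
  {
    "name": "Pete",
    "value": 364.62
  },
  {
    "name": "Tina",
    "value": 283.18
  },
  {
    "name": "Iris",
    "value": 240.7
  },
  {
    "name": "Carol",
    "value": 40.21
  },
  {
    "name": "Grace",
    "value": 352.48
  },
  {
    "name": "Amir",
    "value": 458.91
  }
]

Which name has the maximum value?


Comparing values:
  Wendy: 185.29
  Pete: 364.62
  Tina: 283.18
  Iris: 240.7
  Carol: 40.21
  Grace: 352.48
  Amir: 458.91
Maximum: Amir (458.91)

ANSWER: Amir


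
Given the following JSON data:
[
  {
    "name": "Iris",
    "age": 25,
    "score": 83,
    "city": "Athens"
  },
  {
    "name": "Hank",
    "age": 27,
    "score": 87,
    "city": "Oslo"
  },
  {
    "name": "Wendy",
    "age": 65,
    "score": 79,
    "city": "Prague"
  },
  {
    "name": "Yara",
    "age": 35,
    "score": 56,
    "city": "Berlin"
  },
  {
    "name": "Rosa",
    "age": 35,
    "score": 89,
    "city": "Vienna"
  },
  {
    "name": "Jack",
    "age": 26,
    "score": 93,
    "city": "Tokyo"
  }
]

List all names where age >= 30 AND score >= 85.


Checking both conditions:
  Iris (age=25, score=83) -> no
  Hank (age=27, score=87) -> no
  Wendy (age=65, score=79) -> no
  Yara (age=35, score=56) -> no
  Rosa (age=35, score=89) -> YES
  Jack (age=26, score=93) -> no


ANSWER: Rosa


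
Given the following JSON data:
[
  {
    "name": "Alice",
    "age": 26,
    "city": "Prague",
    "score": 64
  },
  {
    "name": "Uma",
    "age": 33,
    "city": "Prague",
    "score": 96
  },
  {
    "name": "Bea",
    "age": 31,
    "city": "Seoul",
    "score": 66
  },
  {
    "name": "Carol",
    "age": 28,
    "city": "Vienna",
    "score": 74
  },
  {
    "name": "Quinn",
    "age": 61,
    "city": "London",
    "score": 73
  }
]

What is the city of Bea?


Looking up record where name = Bea
Record index: 2
Field 'city' = Seoul

ANSWER: Seoul


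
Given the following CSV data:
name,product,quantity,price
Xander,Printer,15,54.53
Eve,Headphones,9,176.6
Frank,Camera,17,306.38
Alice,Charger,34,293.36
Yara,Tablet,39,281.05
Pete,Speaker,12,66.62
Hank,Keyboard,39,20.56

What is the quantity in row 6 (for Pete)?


Row 6: Pete
Column 'quantity' = 12

ANSWER: 12


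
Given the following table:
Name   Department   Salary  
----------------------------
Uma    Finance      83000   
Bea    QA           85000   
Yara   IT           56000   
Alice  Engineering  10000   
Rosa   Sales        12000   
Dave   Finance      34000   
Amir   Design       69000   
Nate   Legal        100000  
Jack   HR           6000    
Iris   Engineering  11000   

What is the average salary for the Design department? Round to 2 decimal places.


Design department members:
  Amir: 69000
Sum = 69000
Count = 1
Average = 69000 / 1 = 69000.00

ANSWER: 69000.00


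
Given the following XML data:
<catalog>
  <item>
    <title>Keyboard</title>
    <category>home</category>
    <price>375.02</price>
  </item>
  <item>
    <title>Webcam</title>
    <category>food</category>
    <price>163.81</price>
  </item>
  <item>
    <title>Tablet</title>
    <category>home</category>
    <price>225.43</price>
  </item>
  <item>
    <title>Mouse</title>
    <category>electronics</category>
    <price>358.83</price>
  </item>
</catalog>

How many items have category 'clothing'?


Scanning <item> elements for <category>clothing</category>:
Count: 0

ANSWER: 0


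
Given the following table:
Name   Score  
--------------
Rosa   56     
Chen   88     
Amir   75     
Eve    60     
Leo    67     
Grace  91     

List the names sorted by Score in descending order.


Sorting by Score (descending):
  Grace: 91
  Chen: 88
  Amir: 75
  Leo: 67
  Eve: 60
  Rosa: 56


ANSWER: Grace, Chen, Amir, Leo, Eve, Rosa


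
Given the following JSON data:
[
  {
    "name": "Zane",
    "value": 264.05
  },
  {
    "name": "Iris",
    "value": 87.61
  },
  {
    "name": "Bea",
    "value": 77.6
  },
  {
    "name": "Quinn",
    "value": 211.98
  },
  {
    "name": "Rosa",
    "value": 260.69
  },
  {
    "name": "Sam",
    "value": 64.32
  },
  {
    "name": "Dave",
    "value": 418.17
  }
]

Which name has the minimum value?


Comparing values:
  Zane: 264.05
  Iris: 87.61
  Bea: 77.6
  Quinn: 211.98
  Rosa: 260.69
  Sam: 64.32
  Dave: 418.17
Minimum: Sam (64.32)

ANSWER: Sam


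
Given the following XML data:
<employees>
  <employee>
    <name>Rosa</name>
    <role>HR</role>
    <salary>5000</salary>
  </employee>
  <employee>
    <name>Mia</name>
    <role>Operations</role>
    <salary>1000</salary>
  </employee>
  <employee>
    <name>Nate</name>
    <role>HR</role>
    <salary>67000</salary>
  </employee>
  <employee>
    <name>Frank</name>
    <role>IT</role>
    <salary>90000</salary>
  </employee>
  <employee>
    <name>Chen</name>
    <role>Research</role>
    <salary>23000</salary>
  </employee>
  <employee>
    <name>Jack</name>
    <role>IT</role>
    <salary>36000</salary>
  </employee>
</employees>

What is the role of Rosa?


Searching for <employee> with <name>Rosa</name>
Found at position 1
<role>HR</role>

ANSWER: HR


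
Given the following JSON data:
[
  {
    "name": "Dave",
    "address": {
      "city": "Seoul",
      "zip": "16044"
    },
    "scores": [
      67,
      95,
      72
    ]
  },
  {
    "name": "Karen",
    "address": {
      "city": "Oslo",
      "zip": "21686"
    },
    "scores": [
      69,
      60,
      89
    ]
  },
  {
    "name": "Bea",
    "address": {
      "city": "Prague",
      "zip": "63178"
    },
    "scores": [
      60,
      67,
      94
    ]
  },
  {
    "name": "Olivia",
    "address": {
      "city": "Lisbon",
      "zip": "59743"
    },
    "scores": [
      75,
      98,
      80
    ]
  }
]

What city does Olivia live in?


Path: records[3].address.city
Value: Lisbon

ANSWER: Lisbon


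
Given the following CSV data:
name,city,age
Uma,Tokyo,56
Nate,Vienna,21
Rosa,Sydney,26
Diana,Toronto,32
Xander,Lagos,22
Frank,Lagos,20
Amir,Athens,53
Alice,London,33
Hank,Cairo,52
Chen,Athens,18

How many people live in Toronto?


Scanning city column for 'Toronto':
  Row 4: Diana -> MATCH
Total matches: 1

ANSWER: 1


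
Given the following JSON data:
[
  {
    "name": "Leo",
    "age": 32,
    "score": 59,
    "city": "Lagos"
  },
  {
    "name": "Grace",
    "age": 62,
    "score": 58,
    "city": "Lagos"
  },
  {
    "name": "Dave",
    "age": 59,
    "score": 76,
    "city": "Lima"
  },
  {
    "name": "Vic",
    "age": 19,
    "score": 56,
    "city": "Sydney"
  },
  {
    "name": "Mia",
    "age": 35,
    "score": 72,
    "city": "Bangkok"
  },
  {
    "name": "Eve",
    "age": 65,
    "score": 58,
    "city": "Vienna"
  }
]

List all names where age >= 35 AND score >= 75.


Checking both conditions:
  Leo (age=32, score=59) -> no
  Grace (age=62, score=58) -> no
  Dave (age=59, score=76) -> YES
  Vic (age=19, score=56) -> no
  Mia (age=35, score=72) -> no
  Eve (age=65, score=58) -> no


ANSWER: Dave


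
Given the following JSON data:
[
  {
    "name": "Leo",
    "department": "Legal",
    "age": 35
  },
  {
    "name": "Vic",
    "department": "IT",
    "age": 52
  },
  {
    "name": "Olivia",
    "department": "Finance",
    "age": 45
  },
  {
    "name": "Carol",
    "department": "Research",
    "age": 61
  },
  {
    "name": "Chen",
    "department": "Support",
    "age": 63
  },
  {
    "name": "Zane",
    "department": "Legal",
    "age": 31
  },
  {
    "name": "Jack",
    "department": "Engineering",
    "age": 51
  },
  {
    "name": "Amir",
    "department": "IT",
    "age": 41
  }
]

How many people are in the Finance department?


Scanning records for department = Finance
  Record 2: Olivia
Count: 1

ANSWER: 1


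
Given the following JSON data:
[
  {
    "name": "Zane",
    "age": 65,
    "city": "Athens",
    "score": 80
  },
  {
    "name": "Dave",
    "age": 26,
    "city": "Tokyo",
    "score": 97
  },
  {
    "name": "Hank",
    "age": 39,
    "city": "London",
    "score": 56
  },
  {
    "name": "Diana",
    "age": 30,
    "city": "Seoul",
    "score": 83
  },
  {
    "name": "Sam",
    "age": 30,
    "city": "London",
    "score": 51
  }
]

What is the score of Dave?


Looking up record where name = Dave
Record index: 1
Field 'score' = 97

ANSWER: 97


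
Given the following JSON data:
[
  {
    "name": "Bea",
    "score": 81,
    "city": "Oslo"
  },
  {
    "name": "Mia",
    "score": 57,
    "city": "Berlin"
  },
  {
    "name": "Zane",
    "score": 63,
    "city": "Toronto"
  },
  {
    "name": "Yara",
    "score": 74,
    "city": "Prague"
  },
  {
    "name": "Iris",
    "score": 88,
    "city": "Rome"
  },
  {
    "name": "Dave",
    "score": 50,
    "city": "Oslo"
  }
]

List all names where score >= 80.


Filtering records where score >= 80:
  Bea (score=81) -> YES
  Mia (score=57) -> no
  Zane (score=63) -> no
  Yara (score=74) -> no
  Iris (score=88) -> YES
  Dave (score=50) -> no


ANSWER: Bea, Iris


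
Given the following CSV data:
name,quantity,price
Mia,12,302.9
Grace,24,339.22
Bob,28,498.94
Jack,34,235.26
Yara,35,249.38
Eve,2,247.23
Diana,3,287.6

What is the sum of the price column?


Values in 'price' column:
  Row 1: 302.9
  Row 2: 339.22
  Row 3: 498.94
  Row 4: 235.26
  Row 5: 249.38
  Row 6: 247.23
  Row 7: 287.6
Sum = 302.9 + 339.22 + 498.94 + 235.26 + 249.38 + 247.23 + 287.6 = 2160.53

ANSWER: 2160.53


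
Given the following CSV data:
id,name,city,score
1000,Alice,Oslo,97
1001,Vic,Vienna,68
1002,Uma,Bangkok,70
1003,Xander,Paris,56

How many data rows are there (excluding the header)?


Counting rows (excluding header):
Header: id,name,city,score
Data rows: 4

ANSWER: 4


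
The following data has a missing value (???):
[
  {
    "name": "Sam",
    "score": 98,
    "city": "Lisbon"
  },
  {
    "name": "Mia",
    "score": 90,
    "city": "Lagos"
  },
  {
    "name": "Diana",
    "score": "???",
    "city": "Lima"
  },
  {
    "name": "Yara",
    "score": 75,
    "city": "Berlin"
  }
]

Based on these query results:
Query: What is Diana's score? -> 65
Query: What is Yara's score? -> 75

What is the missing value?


The missing value is Diana's score
From query: Diana's score = 65

ANSWER: 65


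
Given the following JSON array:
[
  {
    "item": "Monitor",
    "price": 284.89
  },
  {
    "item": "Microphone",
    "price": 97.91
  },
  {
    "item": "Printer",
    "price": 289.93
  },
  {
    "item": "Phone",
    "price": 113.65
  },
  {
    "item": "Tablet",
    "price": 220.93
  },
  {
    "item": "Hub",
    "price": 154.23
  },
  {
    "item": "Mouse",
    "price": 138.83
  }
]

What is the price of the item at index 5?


Array index 5 -> Hub
price = 154.23

ANSWER: 154.23


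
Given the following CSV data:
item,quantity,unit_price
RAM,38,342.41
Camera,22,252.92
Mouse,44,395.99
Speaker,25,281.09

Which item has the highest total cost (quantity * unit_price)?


Computing row totals:
  RAM: 13011.58
  Camera: 5564.24
  Mouse: 17423.56
  Speaker: 7027.25
Maximum: Mouse (17423.56)

ANSWER: Mouse


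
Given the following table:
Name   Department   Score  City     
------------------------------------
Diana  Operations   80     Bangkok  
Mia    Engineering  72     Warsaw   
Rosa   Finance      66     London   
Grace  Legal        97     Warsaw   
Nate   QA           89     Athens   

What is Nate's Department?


Row 5: Nate
Department = QA

ANSWER: QA


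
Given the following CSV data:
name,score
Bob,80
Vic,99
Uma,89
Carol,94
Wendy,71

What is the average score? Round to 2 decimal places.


Scores: 80, 99, 89, 94, 71
Sum = 433
Count = 5
Average = 433 / 5 = 86.60

ANSWER: 86.60


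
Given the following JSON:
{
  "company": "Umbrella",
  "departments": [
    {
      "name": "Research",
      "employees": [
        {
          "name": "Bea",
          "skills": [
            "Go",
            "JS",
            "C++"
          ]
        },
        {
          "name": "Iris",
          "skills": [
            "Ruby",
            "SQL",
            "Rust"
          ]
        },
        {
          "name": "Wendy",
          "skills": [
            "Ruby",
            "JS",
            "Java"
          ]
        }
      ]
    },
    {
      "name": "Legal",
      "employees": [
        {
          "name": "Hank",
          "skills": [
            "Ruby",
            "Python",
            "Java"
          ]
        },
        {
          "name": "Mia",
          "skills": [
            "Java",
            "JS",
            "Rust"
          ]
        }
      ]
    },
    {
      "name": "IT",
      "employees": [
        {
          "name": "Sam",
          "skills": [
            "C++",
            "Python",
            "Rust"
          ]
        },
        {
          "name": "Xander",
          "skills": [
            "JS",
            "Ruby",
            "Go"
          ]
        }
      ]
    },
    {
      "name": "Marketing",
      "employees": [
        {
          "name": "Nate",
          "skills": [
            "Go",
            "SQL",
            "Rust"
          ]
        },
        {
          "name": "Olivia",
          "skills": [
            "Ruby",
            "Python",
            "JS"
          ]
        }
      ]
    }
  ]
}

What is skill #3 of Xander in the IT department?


Path: departments[2].employees[1].skills[2]
Value: Go

ANSWER: Go


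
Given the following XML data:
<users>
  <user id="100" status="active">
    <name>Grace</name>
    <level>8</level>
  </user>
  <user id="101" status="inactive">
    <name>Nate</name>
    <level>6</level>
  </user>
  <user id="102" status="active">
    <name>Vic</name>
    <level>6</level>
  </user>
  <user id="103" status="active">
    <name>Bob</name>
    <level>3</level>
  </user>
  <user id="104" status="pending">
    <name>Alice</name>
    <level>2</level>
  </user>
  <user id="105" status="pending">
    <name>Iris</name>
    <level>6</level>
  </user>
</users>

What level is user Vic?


Finding user: Vic
<level>6</level>

ANSWER: 6


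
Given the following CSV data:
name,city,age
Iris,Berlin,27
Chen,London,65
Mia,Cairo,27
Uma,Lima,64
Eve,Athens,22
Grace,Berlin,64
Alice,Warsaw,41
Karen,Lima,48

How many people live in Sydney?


Scanning city column for 'Sydney':
Total matches: 0

ANSWER: 0


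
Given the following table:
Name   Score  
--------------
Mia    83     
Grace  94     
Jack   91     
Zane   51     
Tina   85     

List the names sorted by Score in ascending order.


Sorting by Score (ascending):
  Zane: 51
  Mia: 83
  Tina: 85
  Jack: 91
  Grace: 94


ANSWER: Zane, Mia, Tina, Jack, Grace


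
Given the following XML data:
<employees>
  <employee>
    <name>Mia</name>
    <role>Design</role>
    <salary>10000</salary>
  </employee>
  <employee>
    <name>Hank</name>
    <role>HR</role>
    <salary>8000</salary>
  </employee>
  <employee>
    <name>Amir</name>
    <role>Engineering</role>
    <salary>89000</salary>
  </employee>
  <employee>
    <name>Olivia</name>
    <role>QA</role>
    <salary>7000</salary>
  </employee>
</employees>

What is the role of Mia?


Searching for <employee> with <name>Mia</name>
Found at position 1
<role>Design</role>

ANSWER: Design


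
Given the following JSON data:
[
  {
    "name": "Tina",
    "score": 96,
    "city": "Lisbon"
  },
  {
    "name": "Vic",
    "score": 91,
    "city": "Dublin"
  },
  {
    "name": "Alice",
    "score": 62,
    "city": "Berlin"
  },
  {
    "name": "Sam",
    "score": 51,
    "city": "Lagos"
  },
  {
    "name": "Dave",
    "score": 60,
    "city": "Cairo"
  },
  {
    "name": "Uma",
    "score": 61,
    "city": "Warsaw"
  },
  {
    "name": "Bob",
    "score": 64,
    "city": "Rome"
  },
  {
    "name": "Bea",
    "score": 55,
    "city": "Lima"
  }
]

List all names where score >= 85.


Filtering records where score >= 85:
  Tina (score=96) -> YES
  Vic (score=91) -> YES
  Alice (score=62) -> no
  Sam (score=51) -> no
  Dave (score=60) -> no
  Uma (score=61) -> no
  Bob (score=64) -> no
  Bea (score=55) -> no


ANSWER: Tina, Vic


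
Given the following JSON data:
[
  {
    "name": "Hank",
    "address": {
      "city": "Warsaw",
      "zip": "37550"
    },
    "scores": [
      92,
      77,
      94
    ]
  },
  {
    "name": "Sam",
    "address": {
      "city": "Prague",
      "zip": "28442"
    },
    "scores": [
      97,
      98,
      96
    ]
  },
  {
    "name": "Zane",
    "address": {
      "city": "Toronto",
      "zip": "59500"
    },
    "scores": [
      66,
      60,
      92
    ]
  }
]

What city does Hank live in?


Path: records[0].address.city
Value: Warsaw

ANSWER: Warsaw


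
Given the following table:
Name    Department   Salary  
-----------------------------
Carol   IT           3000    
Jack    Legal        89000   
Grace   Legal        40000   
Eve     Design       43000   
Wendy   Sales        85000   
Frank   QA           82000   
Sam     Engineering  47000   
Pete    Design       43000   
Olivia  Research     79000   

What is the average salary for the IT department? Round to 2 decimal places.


IT department members:
  Carol: 3000
Sum = 3000
Count = 1
Average = 3000 / 1 = 3000.00

ANSWER: 3000.00


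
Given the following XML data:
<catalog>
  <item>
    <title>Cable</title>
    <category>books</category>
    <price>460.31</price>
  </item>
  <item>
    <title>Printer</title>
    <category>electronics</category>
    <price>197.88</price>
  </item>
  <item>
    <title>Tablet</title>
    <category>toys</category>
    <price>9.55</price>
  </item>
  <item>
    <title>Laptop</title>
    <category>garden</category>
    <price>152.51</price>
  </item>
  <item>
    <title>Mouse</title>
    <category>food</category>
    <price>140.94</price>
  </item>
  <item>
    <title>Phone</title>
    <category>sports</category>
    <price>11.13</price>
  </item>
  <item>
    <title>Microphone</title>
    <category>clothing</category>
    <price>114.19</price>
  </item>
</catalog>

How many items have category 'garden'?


Scanning <item> elements for <category>garden</category>:
  Item 4: Laptop -> MATCH
Count: 1

ANSWER: 1


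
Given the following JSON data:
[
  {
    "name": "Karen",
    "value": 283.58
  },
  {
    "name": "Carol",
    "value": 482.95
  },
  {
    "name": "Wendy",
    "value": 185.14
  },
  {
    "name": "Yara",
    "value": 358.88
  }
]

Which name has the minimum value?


Comparing values:
  Karen: 283.58
  Carol: 482.95
  Wendy: 185.14
  Yara: 358.88
Minimum: Wendy (185.14)

ANSWER: Wendy


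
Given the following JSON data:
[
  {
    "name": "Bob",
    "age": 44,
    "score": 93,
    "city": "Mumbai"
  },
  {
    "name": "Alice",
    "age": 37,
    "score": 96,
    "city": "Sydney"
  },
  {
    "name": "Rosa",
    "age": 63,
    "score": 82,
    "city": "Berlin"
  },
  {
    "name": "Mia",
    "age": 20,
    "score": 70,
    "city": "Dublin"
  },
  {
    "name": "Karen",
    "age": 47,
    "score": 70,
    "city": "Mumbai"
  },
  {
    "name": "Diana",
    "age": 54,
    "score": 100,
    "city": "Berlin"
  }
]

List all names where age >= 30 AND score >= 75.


Checking both conditions:
  Bob (age=44, score=93) -> YES
  Alice (age=37, score=96) -> YES
  Rosa (age=63, score=82) -> YES
  Mia (age=20, score=70) -> no
  Karen (age=47, score=70) -> no
  Diana (age=54, score=100) -> YES


ANSWER: Bob, Alice, Rosa, Diana


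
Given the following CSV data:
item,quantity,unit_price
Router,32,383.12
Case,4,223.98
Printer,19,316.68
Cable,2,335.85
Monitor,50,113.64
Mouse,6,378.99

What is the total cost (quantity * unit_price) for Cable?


Row: Cable
quantity = 2
unit_price = 335.85
total = 2 * 335.85 = 671.7

ANSWER: 671.7


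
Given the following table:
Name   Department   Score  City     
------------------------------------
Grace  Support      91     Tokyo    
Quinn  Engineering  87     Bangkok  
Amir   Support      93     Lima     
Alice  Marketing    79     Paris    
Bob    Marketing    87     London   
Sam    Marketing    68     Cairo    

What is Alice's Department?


Row 4: Alice
Department = Marketing

ANSWER: Marketing


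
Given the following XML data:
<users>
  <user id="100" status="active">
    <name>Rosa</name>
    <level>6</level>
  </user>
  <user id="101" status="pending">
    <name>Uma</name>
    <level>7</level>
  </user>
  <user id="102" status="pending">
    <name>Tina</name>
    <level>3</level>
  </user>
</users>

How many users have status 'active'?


Counting users with status='active':
  Rosa (id=100) -> MATCH
Count: 1

ANSWER: 1


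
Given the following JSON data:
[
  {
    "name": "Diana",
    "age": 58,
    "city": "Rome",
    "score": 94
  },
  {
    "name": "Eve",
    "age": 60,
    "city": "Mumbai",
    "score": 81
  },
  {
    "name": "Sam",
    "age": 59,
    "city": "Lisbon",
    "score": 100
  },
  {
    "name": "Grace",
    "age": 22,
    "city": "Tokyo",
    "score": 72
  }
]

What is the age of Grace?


Looking up record where name = Grace
Record index: 3
Field 'age' = 22

ANSWER: 22
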